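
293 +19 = 312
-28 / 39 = -0.72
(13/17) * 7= 91/17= 5.35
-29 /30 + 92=2731 /30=91.03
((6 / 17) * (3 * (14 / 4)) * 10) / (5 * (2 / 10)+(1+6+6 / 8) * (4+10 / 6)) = 0.83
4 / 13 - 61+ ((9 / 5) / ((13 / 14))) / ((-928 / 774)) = -939621 / 15080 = -62.31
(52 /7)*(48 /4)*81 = 50544 /7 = 7220.57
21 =21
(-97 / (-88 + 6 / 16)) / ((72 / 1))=97 / 6309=0.02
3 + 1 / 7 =22 / 7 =3.14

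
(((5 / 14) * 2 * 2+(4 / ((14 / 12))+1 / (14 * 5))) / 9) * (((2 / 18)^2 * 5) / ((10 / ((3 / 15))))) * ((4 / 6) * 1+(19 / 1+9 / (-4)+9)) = 108097 / 6123600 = 0.02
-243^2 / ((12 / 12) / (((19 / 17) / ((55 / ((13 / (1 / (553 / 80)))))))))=-8065561959 / 74800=-107828.37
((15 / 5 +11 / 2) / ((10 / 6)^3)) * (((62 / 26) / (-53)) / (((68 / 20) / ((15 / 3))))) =-837 / 6890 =-0.12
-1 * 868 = -868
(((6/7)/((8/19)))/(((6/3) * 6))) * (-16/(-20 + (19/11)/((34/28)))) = 3553/24318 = 0.15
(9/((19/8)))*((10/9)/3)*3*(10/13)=800/247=3.24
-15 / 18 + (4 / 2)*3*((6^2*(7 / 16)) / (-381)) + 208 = 78836 / 381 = 206.92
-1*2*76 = -152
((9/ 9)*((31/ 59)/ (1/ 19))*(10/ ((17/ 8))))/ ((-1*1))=-47120/ 1003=-46.98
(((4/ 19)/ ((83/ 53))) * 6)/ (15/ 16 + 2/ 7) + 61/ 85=25288429/ 18364165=1.38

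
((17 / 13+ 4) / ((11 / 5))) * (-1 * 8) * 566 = -1562160 / 143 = -10924.20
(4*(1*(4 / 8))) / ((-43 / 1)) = -2 / 43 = -0.05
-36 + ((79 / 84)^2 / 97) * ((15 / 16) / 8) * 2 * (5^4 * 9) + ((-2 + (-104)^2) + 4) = 52535279679 / 4867072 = 10794.02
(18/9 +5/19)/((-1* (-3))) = 43/57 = 0.75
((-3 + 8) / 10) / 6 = 1 / 12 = 0.08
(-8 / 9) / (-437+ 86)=8 / 3159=0.00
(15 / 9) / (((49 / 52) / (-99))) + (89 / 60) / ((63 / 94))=-2287319 / 13230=-172.89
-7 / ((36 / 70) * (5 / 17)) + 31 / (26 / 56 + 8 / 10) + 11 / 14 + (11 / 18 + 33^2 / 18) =49732 / 1239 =40.14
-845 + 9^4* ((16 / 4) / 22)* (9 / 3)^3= 344999 / 11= 31363.55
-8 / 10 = -4 / 5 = -0.80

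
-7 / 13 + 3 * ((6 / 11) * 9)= 2029 / 143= 14.19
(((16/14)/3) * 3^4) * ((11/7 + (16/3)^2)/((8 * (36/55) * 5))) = 20801/588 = 35.38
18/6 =3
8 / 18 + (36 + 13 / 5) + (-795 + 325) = -430.96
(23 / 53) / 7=23 / 371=0.06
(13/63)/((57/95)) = 65/189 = 0.34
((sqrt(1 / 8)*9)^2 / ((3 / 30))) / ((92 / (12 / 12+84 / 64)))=14985 / 5888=2.55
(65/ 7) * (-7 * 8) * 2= -1040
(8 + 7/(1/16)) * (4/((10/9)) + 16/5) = 816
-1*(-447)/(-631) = -447/631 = -0.71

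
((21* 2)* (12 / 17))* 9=4536 / 17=266.82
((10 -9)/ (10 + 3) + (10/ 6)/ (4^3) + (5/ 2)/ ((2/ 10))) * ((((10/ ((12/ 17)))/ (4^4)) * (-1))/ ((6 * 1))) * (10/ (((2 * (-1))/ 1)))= 13369225/ 23003136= 0.58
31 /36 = 0.86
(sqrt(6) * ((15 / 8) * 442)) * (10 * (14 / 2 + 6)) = 215475 * sqrt(6) / 2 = 263901.90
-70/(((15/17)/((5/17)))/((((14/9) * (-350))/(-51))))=-249.09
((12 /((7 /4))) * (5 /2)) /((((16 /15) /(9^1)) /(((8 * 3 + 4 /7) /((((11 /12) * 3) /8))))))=5572800 /539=10339.15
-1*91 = -91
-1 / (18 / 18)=-1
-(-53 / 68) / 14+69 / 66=11531 / 10472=1.10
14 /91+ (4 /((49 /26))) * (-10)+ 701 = 433115 /637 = 679.93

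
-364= -364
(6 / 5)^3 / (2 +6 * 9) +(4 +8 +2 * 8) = 24527 / 875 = 28.03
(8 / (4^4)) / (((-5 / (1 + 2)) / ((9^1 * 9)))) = -243 / 160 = -1.52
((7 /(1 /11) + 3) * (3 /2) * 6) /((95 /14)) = 2016 /19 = 106.11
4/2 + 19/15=49/15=3.27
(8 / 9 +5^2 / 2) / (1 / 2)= 241 / 9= 26.78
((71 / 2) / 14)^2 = 5041 / 784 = 6.43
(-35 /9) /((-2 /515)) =18025 /18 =1001.39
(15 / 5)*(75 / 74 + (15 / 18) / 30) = 1387 / 444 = 3.12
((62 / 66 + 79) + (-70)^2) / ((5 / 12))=11951.85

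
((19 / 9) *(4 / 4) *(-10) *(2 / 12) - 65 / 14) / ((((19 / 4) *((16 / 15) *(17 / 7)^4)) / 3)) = -5290775 / 38085576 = -0.14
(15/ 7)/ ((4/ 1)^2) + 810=810.13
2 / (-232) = -1 / 116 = -0.01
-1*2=-2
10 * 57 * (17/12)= 1615/2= 807.50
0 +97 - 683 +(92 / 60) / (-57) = -501053 / 855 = -586.03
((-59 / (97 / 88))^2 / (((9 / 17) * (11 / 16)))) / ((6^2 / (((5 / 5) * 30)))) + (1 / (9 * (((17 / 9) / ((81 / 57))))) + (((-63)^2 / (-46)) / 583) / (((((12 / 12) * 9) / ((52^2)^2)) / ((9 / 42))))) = -21130610368525895 / 1100287415601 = -19204.63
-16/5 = -3.20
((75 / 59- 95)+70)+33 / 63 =-28751 / 1239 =-23.21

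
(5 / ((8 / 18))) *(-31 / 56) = -1395 / 224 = -6.23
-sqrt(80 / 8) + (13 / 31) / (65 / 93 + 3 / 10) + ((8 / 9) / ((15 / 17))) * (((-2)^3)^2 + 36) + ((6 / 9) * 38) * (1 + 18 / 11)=46339154 / 275913 - sqrt(10)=164.79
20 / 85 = 4 / 17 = 0.24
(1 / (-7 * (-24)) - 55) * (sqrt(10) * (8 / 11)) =-9239 * sqrt(10) / 231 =-126.48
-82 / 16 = -41 / 8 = -5.12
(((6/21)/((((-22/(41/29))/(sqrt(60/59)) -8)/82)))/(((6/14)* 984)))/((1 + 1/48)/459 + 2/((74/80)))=9135495360/7745842717847 -592321752* sqrt(885)/7745842717847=-0.00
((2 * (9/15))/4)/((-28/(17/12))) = -17/1120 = -0.02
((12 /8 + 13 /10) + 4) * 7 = 238 /5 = 47.60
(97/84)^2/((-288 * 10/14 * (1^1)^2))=-9409/1451520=-0.01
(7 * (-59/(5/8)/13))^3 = -36067838464/274625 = -131334.87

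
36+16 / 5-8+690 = 3606 / 5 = 721.20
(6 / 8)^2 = 9 / 16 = 0.56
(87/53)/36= 29/636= 0.05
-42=-42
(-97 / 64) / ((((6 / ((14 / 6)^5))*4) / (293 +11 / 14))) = -106433929 / 82944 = -1283.20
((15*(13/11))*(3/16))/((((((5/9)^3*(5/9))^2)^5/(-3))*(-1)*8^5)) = 51880899124435419083945206782440537457951/10490417480468750000000000000000000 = 4945551.43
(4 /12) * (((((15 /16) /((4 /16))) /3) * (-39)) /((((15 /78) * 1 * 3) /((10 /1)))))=-845 /3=-281.67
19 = 19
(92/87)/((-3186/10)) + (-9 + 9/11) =-12478250/1524501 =-8.19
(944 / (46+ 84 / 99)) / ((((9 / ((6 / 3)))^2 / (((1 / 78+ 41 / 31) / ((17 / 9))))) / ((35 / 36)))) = 293386940 / 428961663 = 0.68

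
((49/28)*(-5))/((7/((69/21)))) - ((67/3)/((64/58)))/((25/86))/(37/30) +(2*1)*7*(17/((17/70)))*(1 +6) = 70442207/10360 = 6799.44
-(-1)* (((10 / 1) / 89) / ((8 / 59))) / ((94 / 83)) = 24485 / 33464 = 0.73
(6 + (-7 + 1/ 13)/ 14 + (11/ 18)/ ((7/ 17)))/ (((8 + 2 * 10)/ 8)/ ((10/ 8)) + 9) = 0.59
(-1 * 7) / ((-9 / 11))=77 / 9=8.56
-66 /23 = -2.87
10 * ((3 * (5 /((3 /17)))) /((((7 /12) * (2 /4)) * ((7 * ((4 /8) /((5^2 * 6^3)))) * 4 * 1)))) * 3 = 165240000 /49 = 3372244.90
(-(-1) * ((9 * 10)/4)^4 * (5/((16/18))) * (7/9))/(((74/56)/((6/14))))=430565625/1184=363653.40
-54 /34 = -27 /17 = -1.59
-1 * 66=-66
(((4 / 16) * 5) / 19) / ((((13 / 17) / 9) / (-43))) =-32895 / 988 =-33.29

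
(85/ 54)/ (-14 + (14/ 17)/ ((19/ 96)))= -27455/ 171612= -0.16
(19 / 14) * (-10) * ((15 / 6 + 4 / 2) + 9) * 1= -2565 / 14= -183.21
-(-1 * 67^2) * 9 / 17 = 40401 / 17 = 2376.53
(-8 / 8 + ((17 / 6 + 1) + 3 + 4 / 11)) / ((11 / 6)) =409 / 121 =3.38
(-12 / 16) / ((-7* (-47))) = -3 / 1316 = -0.00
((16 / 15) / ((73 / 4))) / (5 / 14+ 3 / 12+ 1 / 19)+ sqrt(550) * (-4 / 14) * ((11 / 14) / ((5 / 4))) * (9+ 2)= 34048 / 384345-484 * sqrt(22) / 49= -46.24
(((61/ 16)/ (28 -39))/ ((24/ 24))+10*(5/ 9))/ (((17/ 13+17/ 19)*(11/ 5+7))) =10189985/ 39638016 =0.26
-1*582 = -582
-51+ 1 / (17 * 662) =-573953 / 11254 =-51.00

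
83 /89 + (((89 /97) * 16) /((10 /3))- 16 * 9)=-5985401 /43165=-138.66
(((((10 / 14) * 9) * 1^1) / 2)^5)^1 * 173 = 59356.53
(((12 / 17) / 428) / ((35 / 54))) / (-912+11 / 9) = -1458 / 521862005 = -0.00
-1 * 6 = -6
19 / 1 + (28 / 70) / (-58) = 2754 / 145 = 18.99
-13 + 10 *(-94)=-953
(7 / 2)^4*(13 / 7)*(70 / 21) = 22295 / 24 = 928.96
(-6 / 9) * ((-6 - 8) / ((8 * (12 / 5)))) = 35 / 72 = 0.49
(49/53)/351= 49/18603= 0.00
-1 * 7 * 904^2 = -5720512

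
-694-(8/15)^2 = -156214/225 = -694.28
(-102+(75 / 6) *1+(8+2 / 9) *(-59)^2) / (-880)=-513577 / 15840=-32.42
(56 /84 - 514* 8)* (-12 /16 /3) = 6167 /6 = 1027.83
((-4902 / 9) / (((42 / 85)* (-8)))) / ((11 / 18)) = 69445 / 308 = 225.47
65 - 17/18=1153/18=64.06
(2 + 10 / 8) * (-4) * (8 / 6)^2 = -208 / 9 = -23.11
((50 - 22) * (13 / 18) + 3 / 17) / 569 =3121 / 87057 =0.04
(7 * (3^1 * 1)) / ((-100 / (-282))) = 2961 / 50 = 59.22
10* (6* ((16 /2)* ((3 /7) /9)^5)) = 160 /1361367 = 0.00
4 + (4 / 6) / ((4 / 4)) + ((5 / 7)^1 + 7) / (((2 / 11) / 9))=8117 / 21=386.52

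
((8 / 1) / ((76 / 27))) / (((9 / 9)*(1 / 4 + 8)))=72 / 209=0.34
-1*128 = -128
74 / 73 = 1.01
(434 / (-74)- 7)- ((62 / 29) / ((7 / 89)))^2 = -1146203472 / 1524733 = -751.74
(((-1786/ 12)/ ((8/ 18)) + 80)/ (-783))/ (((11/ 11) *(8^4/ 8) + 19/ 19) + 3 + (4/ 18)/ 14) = 14273/ 22626264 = 0.00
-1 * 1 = -1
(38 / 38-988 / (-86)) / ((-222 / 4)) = -358 / 1591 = -0.23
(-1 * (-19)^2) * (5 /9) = -1805 /9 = -200.56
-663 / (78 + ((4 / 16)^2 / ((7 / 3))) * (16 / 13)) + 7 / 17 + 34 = 1042808 / 40239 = 25.92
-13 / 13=-1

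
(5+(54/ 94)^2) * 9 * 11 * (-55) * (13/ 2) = -416711295/ 2209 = -188642.51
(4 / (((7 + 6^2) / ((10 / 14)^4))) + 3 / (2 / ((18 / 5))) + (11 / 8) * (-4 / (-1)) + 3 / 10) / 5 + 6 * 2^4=253577308 / 2581075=98.24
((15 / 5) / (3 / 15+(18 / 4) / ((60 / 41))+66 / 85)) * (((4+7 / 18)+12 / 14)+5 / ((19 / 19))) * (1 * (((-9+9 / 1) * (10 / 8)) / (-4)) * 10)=0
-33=-33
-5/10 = -1/2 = -0.50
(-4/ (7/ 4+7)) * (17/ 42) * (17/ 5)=-2312/ 3675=-0.63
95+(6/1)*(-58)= -253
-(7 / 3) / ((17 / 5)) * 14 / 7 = -70 / 51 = -1.37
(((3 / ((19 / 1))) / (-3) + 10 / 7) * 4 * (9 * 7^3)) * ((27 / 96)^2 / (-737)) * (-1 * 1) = 6536943 / 3584768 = 1.82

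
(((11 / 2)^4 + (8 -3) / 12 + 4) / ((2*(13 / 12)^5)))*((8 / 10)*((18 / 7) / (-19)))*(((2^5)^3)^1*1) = -593183637504 / 542659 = -1093105.68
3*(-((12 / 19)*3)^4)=-38.66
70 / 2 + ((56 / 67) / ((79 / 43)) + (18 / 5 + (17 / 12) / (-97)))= 1202647691 / 30805260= 39.04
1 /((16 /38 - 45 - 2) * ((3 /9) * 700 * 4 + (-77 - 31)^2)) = -19 /11148640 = -0.00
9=9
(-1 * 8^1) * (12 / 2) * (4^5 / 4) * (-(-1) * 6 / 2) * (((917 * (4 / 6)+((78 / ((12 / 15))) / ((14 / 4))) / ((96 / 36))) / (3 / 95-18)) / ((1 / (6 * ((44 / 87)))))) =447117946880 / 115507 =3870916.45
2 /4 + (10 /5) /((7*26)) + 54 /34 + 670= 2079475 /3094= 672.10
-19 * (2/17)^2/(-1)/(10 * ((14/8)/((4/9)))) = 608/91035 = 0.01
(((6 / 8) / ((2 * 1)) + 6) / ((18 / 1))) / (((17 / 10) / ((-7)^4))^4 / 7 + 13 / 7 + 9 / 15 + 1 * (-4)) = -2471699211114074375 / 10767469504550473437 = -0.23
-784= -784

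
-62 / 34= -31 / 17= -1.82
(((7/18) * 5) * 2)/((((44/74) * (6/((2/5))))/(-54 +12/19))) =-43771/1881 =-23.27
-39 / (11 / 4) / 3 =-52 / 11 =-4.73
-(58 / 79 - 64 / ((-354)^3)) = -321624146 / 438073407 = -0.73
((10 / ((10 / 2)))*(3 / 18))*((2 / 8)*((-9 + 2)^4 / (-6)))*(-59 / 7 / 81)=20237 / 5832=3.47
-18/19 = -0.95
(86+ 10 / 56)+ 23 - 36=2049 / 28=73.18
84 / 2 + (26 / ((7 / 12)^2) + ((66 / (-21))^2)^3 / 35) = 600950974 / 4117715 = 145.94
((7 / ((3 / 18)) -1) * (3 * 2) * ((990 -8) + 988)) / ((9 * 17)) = 161540 / 51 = 3167.45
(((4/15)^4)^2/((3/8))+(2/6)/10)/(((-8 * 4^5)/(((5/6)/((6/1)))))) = -513626701/906992640000000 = -0.00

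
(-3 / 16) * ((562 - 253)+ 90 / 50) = -2331 / 40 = -58.28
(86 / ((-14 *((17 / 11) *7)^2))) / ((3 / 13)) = -0.23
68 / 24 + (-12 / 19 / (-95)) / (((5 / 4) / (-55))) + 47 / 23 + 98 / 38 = 1784291 / 249090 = 7.16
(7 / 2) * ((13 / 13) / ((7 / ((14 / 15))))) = 7 / 15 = 0.47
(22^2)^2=234256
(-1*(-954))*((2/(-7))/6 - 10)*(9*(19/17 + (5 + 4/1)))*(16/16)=-103867704/119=-872837.85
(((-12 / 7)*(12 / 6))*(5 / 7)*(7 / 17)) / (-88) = 15 / 1309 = 0.01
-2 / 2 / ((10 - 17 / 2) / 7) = -14 / 3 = -4.67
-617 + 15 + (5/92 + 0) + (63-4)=-542.95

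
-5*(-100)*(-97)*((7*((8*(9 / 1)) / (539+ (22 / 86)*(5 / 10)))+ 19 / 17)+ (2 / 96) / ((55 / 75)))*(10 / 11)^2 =-530323310625 / 6358187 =-83407.94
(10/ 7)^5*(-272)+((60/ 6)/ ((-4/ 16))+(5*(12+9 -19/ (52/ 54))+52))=-699183061/ 436982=-1600.03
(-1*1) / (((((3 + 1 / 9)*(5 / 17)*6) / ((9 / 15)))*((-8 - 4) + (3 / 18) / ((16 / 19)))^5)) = 155940028416 / 326728935645156275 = 0.00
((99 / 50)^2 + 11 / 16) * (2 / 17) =46079 / 85000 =0.54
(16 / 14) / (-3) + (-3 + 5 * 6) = 559 / 21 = 26.62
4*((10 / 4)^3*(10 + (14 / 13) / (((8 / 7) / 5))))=95625 / 104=919.47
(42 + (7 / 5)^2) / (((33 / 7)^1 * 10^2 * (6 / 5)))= 7693 / 99000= 0.08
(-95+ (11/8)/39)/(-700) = 29629/218400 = 0.14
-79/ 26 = -3.04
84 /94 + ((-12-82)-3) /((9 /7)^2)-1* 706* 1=-2907731 /3807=-763.79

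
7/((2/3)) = 21/2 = 10.50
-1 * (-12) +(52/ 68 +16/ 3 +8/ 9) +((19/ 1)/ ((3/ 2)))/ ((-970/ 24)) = 18.67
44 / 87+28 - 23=479 / 87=5.51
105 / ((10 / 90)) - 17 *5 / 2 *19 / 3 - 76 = 3599 / 6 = 599.83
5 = 5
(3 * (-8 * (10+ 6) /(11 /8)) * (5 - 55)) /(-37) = -153600 /407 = -377.40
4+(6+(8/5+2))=68/5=13.60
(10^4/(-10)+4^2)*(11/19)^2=-329.82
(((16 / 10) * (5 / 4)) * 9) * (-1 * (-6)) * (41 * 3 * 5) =66420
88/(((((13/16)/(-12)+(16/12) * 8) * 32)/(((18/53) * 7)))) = 0.62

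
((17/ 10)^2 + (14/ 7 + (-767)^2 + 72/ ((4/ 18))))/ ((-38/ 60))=-176585367/ 190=-929396.67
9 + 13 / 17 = 166 / 17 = 9.76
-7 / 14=-1 / 2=-0.50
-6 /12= -1 /2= -0.50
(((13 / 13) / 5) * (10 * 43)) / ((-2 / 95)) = -4085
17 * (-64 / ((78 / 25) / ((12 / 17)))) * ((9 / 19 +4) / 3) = -272000 / 741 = -367.07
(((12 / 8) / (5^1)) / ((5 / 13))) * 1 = 39 / 50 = 0.78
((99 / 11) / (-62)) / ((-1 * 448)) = 9 / 27776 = 0.00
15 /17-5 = -70 /17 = -4.12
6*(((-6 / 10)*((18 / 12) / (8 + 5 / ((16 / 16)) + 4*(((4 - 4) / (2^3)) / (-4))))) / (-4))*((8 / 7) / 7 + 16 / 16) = 1539 / 12740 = 0.12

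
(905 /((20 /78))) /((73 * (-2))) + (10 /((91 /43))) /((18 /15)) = -1613207 /79716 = -20.24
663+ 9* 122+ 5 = 1766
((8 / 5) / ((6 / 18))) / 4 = 6 / 5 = 1.20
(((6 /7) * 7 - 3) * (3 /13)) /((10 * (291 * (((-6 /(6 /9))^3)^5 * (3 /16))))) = -8 /1298143587856761945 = -0.00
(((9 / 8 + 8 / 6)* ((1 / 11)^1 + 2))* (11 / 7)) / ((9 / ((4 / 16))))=1357 / 6048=0.22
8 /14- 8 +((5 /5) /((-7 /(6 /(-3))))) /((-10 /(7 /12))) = -3127 /420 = -7.45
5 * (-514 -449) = -4815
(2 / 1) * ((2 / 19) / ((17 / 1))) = 4 / 323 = 0.01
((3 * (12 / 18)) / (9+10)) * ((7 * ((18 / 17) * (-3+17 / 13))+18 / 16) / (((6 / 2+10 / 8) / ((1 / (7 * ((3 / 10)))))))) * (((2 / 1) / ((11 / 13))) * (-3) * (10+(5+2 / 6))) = 6190680 / 422807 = 14.64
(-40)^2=1600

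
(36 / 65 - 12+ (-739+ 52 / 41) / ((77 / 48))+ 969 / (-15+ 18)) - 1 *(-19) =-3791334 / 29315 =-129.33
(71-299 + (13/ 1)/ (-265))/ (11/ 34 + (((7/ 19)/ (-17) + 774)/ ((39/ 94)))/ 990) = -150732351198/ 1459316575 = -103.29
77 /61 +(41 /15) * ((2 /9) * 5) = 7081 /1647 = 4.30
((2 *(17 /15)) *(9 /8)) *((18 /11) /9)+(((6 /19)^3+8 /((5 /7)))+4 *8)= 32967537 /754490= 43.70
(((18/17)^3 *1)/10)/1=2916/24565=0.12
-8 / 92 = -2 / 23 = -0.09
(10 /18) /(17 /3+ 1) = 1 /12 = 0.08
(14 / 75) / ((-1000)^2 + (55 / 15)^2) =42 / 225003025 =0.00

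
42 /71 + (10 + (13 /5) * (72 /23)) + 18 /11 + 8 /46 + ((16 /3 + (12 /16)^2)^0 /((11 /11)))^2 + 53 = 6694896 /89815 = 74.54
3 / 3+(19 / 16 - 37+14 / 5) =-2561 / 80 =-32.01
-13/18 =-0.72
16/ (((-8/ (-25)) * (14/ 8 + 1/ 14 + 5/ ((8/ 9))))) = 2800/ 417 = 6.71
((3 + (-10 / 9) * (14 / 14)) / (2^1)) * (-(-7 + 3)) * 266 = 9044 / 9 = 1004.89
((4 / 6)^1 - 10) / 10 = -14 / 15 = -0.93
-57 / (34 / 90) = -2565 / 17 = -150.88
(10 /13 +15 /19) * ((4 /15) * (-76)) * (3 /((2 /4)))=-2464 /13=-189.54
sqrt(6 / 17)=sqrt(102) / 17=0.59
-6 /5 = -1.20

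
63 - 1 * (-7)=70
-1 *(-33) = 33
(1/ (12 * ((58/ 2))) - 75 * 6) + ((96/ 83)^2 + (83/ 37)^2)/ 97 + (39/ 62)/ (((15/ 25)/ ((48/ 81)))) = -39908102885775277/ 88820827378884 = -449.31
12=12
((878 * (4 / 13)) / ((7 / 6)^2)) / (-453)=-42144 / 96187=-0.44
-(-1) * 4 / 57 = 4 / 57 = 0.07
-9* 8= -72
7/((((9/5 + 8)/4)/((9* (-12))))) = -2160/7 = -308.57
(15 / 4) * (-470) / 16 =-3525 / 32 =-110.16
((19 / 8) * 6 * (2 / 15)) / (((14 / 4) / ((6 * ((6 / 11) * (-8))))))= -5472 / 385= -14.21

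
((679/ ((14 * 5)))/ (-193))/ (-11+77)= -97/ 127380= -0.00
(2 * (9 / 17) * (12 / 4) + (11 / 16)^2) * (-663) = -619359 / 256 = -2419.37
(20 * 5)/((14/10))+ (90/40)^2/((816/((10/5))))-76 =-69443/15232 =-4.56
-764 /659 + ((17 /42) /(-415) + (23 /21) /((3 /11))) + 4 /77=1102093571 /379050210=2.91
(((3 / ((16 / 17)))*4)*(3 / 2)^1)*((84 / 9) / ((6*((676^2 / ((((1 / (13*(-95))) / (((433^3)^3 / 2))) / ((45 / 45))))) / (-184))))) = 0.00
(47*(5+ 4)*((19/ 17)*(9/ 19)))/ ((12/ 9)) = 11421/ 68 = 167.96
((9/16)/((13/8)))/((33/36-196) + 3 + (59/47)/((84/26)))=-17766/9838543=-0.00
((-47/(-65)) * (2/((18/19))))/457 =893/267345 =0.00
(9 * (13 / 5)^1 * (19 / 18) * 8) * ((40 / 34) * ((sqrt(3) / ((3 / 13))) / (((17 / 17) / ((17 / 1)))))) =51376 * sqrt(3) / 3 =29661.95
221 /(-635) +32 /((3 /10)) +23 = 246352 /1905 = 129.32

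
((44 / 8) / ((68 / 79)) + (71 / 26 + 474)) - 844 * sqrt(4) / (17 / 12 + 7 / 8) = -24646581 / 97240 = -253.46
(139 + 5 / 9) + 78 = 1958 / 9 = 217.56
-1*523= -523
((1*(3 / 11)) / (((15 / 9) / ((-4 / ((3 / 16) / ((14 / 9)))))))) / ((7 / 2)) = -256 / 165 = -1.55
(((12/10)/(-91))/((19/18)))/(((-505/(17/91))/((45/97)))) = 16524/7707250915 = 0.00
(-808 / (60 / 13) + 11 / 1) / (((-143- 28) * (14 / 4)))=4922 / 17955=0.27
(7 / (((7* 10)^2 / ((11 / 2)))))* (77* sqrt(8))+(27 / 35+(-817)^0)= 121* sqrt(2) / 100+62 / 35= 3.48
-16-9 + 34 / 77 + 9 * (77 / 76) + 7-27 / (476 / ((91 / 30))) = -8567641 / 994840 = -8.61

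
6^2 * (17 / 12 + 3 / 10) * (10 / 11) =618 / 11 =56.18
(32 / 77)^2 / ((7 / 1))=1024 / 41503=0.02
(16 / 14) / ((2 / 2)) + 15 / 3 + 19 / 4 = 305 / 28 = 10.89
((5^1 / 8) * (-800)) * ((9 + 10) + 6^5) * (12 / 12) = -3897500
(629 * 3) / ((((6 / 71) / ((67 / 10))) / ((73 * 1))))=218427169 / 20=10921358.45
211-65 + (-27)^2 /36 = 665 /4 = 166.25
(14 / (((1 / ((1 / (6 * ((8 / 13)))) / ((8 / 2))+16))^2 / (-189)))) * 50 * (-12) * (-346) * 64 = -18152441173125 / 2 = -9076220586562.50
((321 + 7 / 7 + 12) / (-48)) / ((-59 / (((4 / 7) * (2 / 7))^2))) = 1336 / 424977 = 0.00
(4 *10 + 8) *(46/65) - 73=-2537/65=-39.03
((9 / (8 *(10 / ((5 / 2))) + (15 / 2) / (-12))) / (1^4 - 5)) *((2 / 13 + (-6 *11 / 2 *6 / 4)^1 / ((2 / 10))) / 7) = 57879 / 22841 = 2.53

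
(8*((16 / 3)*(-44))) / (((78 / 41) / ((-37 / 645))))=4271872 / 75465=56.61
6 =6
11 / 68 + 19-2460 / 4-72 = -45413 / 68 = -667.84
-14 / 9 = -1.56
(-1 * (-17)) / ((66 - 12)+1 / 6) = 102 / 325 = 0.31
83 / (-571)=-83 / 571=-0.15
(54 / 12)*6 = 27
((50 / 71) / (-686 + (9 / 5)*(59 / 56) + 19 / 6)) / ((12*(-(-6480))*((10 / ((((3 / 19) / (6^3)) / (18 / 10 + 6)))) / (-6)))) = 175 / 234001675451232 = 0.00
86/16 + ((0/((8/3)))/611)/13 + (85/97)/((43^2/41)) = 7740059/1434824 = 5.39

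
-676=-676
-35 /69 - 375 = -25910 /69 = -375.51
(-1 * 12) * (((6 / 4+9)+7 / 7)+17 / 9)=-482 / 3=-160.67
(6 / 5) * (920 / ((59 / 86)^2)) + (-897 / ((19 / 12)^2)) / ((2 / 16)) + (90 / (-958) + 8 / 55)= -17107766246963 / 33106207145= -516.75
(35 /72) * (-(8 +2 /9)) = -1295 /324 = -4.00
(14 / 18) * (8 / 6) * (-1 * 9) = -28 / 3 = -9.33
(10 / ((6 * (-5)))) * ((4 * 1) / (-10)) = 0.13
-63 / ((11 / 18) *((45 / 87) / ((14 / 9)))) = -17052 / 55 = -310.04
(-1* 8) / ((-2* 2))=2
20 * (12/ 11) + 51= 801/ 11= 72.82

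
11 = 11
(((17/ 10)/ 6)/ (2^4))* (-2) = -17/ 480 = -0.04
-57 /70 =-0.81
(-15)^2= 225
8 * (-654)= -5232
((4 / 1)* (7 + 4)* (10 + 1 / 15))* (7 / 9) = 46508 / 135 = 344.50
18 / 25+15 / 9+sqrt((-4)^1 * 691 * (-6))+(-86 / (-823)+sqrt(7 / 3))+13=sqrt(21) / 3+956192 / 61725+2 * sqrt(4146)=145.80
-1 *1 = -1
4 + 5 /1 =9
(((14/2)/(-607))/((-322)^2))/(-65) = 1/584407460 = 0.00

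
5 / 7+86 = 607 / 7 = 86.71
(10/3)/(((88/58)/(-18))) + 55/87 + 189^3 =6460927193/957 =6751230.09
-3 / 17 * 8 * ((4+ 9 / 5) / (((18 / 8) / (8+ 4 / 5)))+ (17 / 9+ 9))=-20144 / 425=-47.40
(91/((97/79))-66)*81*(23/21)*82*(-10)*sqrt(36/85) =-480907368*sqrt(85)/11543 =-384106.98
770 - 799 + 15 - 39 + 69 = 16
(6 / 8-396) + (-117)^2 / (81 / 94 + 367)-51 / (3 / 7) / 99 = -4919170769 / 13693284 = -359.24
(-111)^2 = 12321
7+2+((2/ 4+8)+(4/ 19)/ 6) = 17.54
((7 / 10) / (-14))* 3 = -3 / 20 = -0.15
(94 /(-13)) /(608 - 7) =-94 /7813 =-0.01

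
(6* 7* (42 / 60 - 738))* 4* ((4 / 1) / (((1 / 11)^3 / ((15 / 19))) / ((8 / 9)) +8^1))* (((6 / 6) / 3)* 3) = -26378588544 / 425977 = -61924.91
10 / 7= 1.43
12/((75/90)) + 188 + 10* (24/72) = 3086/15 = 205.73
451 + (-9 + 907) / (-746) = 167774 / 373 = 449.80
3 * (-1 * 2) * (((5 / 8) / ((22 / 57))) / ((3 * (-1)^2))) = -285 / 88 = -3.24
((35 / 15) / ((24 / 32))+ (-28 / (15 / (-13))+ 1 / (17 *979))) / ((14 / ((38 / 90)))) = 389580199 / 471829050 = 0.83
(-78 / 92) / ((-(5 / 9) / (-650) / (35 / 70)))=-22815 / 46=-495.98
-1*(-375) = 375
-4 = -4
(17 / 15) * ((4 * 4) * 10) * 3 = 544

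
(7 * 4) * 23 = 644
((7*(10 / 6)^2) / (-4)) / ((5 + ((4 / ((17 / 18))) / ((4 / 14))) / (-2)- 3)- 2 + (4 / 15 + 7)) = 14875 / 444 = 33.50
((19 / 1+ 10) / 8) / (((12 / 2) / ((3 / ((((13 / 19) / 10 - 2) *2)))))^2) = 261725 / 4310048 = 0.06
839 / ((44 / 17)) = 14263 / 44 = 324.16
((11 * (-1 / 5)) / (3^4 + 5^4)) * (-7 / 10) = 77 / 35300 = 0.00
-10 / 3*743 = -7430 / 3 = -2476.67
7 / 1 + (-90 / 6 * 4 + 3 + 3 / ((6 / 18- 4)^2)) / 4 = -1741 / 242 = -7.19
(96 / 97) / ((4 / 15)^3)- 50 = 425 / 194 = 2.19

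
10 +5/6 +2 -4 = 53/6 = 8.83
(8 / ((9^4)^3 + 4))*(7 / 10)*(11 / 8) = 77 / 2824295364850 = 0.00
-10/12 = -5/6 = -0.83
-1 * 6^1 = -6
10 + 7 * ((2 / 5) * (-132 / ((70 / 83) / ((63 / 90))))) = -37096 / 125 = -296.77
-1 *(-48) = 48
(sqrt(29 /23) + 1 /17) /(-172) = -sqrt(667) /3956-1 /2924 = -0.01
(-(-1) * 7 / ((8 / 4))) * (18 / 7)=9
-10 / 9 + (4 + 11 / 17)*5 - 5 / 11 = 36470 / 1683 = 21.67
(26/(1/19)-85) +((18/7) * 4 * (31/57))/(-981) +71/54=321205565/782838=410.31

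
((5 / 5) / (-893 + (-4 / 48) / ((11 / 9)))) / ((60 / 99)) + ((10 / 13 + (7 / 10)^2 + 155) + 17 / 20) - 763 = -3095111549 / 5108350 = -605.89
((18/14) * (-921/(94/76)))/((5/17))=-5354694/1645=-3255.13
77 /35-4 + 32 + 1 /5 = 30.40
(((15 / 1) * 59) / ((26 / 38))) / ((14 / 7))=16815 / 26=646.73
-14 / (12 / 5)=-5.83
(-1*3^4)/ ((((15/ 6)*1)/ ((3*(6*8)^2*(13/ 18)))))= -161740.80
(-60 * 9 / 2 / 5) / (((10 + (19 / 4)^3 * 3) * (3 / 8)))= -9216 / 21217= -0.43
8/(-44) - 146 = -1608/11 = -146.18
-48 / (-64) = 0.75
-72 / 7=-10.29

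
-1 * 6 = -6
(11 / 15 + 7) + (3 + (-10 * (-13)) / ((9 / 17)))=11533 / 45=256.29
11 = 11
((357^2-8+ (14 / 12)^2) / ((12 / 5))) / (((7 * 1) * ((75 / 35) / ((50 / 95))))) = 22939625 / 12312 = 1863.19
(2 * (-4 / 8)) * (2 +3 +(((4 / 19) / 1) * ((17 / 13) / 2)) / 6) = -3722 / 741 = -5.02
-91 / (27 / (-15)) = 455 / 9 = 50.56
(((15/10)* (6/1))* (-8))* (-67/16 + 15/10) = 387/2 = 193.50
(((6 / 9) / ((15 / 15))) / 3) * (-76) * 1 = -152 / 9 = -16.89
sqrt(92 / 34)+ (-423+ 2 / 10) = -2114 / 5+ sqrt(782) / 17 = -421.16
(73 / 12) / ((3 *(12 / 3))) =0.51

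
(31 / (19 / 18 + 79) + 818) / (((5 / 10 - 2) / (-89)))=209914688 / 4323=48557.64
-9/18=-1/2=-0.50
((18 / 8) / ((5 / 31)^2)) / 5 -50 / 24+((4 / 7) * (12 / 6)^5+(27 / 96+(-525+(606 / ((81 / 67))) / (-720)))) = -3346986683 / 6804000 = -491.91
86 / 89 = 0.97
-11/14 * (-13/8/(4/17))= 2431/448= 5.43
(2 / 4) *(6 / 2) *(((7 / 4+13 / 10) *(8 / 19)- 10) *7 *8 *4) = -278208 / 95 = -2928.51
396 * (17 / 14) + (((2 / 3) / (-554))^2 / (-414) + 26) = 1014345717185 / 2001245778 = 506.86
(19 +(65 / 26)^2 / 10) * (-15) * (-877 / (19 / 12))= 6196005 / 38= 163052.76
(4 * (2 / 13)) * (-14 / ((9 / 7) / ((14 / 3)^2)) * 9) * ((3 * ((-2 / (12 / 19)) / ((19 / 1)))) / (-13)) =-76832 / 1521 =-50.51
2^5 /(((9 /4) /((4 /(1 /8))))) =4096 /9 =455.11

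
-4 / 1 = -4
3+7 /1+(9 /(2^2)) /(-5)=191 /20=9.55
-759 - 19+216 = -562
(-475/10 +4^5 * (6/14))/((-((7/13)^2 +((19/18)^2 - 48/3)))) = 150004062/5594477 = 26.81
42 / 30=7 / 5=1.40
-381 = -381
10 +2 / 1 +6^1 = 18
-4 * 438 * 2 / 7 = -3504 / 7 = -500.57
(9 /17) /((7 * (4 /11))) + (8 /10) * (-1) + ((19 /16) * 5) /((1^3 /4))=13779 /595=23.16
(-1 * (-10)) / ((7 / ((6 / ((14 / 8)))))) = 240 / 49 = 4.90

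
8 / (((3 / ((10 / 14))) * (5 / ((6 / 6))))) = 0.38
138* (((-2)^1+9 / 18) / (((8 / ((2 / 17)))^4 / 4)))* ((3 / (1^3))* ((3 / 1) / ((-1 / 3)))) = 0.00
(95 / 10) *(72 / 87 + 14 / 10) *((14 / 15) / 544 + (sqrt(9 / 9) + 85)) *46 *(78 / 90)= 37874391893 / 522000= 72556.31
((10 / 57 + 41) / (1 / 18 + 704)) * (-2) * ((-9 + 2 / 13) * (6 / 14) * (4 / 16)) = 105615 / 952679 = 0.11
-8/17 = -0.47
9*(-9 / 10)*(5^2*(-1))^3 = 253125 / 2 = 126562.50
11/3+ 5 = 26/3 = 8.67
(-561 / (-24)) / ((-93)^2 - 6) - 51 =-3526157 / 69144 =-51.00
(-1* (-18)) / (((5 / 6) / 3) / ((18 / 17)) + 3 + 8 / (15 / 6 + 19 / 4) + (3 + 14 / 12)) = 169128 / 80171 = 2.11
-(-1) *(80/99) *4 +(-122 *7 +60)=-790.77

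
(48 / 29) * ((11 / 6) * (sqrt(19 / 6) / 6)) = 22 * sqrt(114) / 261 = 0.90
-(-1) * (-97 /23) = -97 /23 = -4.22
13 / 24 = 0.54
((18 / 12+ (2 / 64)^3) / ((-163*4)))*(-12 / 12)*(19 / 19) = 49153 / 21364736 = 0.00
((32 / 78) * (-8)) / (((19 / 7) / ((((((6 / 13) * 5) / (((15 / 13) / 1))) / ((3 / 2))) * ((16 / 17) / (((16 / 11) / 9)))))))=-39424 / 4199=-9.39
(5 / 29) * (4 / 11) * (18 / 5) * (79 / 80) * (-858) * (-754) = 720954 / 5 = 144190.80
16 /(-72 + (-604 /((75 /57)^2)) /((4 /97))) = -10000 /5332567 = -0.00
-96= -96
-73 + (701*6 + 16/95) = 392651/95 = 4133.17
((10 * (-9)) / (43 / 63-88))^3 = 182284263000 / 166465766501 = 1.10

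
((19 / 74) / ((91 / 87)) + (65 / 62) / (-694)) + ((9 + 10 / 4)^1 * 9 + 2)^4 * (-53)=-3804871339166514339 / 579501104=-6565770648.07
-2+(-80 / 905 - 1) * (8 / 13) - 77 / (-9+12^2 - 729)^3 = -119691834137 / 44832047832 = -2.67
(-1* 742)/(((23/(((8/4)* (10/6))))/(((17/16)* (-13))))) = 409955/276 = 1485.34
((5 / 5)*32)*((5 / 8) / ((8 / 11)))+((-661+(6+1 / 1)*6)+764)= 345 / 2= 172.50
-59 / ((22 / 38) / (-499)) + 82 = 560281 / 11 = 50934.64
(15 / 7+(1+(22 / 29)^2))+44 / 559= 12495538 / 3290833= 3.80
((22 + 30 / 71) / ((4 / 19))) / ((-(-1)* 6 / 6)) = 7562 / 71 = 106.51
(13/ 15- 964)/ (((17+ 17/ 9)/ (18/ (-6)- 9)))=260046/ 425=611.87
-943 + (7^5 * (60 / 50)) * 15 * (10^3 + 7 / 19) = 5750093765 / 19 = 302636513.95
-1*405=-405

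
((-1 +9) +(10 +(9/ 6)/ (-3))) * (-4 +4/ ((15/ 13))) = -28/ 3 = -9.33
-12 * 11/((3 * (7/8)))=-50.29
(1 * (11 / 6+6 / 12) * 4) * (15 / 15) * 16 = 448 / 3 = 149.33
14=14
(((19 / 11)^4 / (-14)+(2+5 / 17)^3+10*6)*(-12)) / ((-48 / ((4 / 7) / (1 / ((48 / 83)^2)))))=82875826198656 / 24281178942713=3.41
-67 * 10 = -670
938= 938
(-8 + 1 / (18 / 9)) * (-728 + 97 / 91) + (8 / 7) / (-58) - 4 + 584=31836821 / 5278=6031.99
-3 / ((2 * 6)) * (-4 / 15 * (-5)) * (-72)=24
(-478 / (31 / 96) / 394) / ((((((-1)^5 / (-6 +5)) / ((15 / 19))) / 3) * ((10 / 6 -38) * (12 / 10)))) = 2581200 / 12647597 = 0.20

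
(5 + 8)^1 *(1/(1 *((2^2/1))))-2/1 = 5/4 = 1.25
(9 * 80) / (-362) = -360 / 181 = -1.99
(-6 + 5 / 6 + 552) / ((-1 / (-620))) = 1017110 / 3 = 339036.67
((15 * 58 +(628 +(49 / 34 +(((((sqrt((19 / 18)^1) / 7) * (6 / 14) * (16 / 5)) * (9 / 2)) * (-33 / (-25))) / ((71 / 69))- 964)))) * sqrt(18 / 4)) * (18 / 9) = 491832 * sqrt(19) / 434875 +54615 * sqrt(2) / 34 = 2276.61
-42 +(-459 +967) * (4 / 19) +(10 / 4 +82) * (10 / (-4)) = -11119 / 76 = -146.30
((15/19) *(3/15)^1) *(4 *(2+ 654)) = 414.32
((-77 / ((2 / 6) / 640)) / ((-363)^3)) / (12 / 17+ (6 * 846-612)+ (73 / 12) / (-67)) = 20410880 / 29483135817927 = 0.00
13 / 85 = 0.15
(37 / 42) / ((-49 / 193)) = -7141 / 2058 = -3.47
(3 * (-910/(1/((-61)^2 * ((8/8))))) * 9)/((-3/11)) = 335224890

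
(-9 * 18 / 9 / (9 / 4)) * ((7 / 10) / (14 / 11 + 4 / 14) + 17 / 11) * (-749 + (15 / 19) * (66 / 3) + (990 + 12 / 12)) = -5897696 / 1425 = -4138.73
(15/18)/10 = 1/12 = 0.08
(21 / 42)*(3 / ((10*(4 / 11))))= 33 / 80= 0.41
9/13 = 0.69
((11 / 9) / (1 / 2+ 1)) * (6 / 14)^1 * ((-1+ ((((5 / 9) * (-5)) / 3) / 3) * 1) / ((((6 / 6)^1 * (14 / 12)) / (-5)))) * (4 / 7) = 1.12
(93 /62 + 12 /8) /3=1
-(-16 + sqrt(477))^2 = -733 + 96 * sqrt(53) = -34.11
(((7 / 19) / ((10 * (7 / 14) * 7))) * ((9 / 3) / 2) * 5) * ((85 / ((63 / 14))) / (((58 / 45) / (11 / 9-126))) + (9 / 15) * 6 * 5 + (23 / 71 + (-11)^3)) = -3063775 / 12354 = -248.00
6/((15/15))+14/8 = 31/4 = 7.75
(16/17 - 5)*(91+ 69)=-11040/17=-649.41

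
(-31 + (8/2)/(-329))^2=104101209/108241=961.75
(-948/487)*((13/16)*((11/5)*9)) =-305019/9740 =-31.32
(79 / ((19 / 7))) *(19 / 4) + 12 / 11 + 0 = 6131 / 44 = 139.34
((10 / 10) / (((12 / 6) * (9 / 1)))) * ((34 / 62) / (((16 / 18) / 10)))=85 / 248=0.34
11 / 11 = 1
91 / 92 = 0.99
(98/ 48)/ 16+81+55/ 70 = 81.91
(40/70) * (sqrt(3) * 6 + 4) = 16/7 + 24 * sqrt(3)/7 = 8.22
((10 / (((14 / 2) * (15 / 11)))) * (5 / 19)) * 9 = 330 / 133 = 2.48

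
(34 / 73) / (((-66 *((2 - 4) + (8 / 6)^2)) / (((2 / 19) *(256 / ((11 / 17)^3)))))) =64144128 / 20307067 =3.16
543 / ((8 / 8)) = 543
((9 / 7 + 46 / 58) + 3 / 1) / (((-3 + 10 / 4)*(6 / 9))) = -3093 / 203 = -15.24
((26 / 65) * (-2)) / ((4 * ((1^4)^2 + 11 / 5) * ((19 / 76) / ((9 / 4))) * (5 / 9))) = -81 / 80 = -1.01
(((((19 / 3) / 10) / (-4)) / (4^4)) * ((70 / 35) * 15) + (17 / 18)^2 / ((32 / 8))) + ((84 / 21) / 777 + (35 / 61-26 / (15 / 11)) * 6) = -725637380857 / 6552161280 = -110.75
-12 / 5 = -2.40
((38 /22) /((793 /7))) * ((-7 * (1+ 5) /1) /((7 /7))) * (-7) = 39102 /8723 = 4.48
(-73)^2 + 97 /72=383785 /72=5330.35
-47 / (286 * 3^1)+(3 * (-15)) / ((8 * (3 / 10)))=-32269 / 1716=-18.80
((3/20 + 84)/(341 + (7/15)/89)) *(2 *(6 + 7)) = 5841693/910484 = 6.42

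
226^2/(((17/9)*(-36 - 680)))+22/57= -6483551/173451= -37.38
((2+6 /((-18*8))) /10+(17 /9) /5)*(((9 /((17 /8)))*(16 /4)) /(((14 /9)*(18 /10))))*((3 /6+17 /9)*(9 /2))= 37.31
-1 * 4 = -4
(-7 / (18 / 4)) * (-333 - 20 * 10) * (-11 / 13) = -701.56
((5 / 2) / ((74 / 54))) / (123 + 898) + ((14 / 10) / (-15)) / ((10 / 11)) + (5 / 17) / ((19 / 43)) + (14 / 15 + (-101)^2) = 46683969674654 / 4575739125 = 10202.50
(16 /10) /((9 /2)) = 16 /45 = 0.36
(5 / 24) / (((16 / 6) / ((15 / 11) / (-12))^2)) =125 / 123904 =0.00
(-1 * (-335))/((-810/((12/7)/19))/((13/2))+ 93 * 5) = -871/2382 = -0.37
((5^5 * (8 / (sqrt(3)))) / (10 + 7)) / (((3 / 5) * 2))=62500 * sqrt(3) / 153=707.54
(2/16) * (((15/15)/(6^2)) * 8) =1/36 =0.03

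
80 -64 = 16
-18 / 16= -9 / 8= -1.12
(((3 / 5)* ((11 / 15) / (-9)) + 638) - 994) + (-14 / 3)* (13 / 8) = -327269 / 900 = -363.63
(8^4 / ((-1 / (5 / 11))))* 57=-1167360 / 11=-106123.64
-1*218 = -218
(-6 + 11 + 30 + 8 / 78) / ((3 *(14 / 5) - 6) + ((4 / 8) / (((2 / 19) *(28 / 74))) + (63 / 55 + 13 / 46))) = 19395992 / 9051705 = 2.14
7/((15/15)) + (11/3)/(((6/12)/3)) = 29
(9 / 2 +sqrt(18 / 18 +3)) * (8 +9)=221 / 2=110.50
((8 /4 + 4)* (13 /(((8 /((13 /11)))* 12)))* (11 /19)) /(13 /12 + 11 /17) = 0.32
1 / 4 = 0.25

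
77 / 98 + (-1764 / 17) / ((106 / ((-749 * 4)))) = 2933.61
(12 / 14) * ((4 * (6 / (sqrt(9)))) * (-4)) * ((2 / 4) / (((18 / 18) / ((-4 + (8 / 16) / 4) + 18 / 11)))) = 2364 / 77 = 30.70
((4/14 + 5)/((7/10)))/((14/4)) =740/343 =2.16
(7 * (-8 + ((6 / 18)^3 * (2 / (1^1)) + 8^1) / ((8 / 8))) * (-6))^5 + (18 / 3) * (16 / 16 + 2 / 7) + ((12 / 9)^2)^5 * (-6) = -390.29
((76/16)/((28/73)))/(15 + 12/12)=1387/1792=0.77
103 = 103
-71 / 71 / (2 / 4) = -2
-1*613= -613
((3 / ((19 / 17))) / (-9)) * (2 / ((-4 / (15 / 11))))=0.20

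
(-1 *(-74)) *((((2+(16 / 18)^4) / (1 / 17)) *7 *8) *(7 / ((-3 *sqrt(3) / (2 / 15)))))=-16981631296 *sqrt(3) / 885735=-33207.50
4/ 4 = 1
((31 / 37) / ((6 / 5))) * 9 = 465 / 74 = 6.28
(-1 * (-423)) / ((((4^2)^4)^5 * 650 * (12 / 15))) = 423 / 628641426199607170847211520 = 0.00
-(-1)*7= 7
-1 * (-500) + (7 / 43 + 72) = 24603 / 43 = 572.16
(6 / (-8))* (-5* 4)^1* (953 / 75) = 953 / 5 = 190.60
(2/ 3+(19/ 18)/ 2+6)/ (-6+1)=-259/ 180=-1.44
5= 5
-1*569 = -569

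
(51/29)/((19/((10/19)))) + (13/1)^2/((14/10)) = 8849875/73283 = 120.76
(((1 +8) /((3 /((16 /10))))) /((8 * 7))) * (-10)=-6 /7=-0.86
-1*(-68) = 68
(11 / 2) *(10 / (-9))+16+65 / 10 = 295 / 18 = 16.39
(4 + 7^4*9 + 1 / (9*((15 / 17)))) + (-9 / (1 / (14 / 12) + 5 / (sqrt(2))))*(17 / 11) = 37007837296 / 1712205-37485*sqrt(2) / 12683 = 21609.96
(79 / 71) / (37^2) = 0.00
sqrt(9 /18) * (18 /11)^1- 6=-6 + 9 * sqrt(2) /11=-4.84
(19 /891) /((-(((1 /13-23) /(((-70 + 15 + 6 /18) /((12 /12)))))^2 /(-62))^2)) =-94311748966242496 /35571960104571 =-2651.29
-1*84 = -84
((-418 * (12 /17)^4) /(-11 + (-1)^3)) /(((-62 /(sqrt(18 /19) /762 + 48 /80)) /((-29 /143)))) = 0.02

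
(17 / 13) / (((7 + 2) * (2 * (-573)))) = -17 / 134082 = -0.00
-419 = -419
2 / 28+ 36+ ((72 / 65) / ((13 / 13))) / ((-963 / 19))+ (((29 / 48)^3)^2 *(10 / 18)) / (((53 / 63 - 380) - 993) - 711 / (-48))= 367116309986790590909 / 10183657505386659840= 36.05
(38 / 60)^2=361 / 900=0.40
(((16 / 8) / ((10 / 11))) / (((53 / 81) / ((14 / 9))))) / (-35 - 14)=-198 / 1855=-0.11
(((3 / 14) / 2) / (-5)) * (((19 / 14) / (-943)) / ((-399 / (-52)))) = 13 / 3234490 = 0.00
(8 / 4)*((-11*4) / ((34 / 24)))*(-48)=50688 / 17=2981.65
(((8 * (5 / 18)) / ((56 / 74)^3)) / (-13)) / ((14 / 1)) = -253265 / 8989344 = -0.03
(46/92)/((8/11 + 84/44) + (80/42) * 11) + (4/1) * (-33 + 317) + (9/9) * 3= 12413053/10898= 1139.02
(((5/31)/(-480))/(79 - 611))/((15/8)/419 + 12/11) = 4609/7993144656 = 0.00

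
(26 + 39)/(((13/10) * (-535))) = -10/107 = -0.09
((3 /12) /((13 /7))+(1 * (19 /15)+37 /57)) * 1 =10129 /4940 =2.05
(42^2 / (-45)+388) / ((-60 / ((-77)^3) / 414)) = 27468677544 / 25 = 1098747101.76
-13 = -13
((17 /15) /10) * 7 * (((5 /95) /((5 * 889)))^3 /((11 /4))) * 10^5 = 1088 /22718621998149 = 0.00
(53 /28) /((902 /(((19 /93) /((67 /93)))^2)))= 19133 /113374184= 0.00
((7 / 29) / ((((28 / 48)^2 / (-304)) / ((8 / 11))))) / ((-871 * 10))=175104 / 9724715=0.02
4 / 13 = 0.31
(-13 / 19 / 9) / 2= -13 / 342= -0.04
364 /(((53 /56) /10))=3846.04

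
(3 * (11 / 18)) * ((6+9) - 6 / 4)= 99 / 4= 24.75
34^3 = 39304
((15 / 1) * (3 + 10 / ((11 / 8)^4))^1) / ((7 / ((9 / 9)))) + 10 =2298115 / 102487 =22.42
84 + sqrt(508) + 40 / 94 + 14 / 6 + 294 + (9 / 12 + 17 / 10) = 2 *sqrt(127) + 1080649 / 2820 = 405.75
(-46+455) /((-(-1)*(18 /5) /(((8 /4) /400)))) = 0.57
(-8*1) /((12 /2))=-4 /3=-1.33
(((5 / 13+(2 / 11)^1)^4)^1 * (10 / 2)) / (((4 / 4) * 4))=215233605 / 1672646404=0.13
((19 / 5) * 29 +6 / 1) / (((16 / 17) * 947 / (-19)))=-187663 / 75760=-2.48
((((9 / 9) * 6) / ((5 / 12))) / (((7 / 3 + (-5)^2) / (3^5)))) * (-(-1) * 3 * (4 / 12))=26244 / 205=128.02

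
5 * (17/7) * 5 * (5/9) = 2125/63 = 33.73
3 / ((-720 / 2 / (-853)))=853 / 120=7.11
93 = 93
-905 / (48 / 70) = -31675 / 24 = -1319.79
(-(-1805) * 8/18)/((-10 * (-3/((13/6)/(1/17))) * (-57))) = -4199/243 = -17.28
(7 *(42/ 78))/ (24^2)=49/ 7488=0.01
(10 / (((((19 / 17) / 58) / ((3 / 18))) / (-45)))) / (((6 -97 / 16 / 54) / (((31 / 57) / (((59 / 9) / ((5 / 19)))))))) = -29710152000 / 2058612247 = -14.43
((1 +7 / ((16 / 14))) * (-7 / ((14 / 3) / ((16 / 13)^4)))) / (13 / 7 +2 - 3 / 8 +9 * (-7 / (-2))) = -13074432 / 18650333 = -0.70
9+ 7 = 16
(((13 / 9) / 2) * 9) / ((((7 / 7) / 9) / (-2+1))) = -117 / 2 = -58.50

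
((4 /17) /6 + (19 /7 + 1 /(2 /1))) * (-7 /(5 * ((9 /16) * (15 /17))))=-18584 /2025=-9.18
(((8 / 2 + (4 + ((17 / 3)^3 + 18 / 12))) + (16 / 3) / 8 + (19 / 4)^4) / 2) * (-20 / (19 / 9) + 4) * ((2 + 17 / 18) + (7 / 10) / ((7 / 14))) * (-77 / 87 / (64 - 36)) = 270991691971 / 1028298240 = 263.53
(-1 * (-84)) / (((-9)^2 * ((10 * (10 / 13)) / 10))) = 182 / 135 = 1.35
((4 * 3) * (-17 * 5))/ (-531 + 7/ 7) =102/ 53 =1.92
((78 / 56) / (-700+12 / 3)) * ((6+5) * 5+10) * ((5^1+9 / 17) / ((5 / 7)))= -7943 / 7888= -1.01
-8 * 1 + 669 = 661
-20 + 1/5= -99/5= -19.80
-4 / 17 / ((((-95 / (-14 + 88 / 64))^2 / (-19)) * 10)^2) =-104060401 / 392768000000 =-0.00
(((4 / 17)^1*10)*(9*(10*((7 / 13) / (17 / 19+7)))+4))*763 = 4022536 / 221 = 18201.52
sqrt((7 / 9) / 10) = sqrt(70) / 30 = 0.28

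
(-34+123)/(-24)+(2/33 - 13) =-1465/88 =-16.65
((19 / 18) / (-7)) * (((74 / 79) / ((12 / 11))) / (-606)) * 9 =7733 / 4021416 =0.00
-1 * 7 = -7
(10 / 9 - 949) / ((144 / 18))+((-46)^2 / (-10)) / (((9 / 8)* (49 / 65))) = -1298275 / 3528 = -367.99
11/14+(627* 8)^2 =25160256.79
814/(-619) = -814/619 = -1.32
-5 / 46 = -0.11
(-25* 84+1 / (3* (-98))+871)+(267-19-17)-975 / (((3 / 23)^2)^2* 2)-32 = -2229596657 / 1323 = -1685258.24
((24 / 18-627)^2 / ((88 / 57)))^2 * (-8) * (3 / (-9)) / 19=235836321062179 / 26136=9023428262.25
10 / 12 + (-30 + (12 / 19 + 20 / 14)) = -21631 / 798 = -27.11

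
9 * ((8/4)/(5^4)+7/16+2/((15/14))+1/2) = 252663/10000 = 25.27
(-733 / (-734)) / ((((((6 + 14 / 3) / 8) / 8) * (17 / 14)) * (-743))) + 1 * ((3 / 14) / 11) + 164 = 117085298399 / 713878858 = 164.01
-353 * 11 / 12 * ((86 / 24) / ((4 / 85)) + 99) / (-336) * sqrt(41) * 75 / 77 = 10598825 * sqrt(41) / 64512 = 1051.98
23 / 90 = 0.26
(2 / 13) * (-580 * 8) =-9280 / 13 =-713.85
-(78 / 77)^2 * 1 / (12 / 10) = -5070 / 5929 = -0.86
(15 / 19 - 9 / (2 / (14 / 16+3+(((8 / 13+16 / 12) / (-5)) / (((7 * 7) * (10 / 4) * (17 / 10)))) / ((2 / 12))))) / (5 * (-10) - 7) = 91065367 / 312741520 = 0.29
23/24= 0.96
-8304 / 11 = -754.91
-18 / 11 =-1.64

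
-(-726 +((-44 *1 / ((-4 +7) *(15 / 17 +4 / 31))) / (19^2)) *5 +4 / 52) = 419147051 / 577239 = 726.12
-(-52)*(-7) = -364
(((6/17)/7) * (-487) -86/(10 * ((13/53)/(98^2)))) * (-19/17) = 376373.87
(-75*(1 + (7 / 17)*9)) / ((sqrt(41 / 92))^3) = -1104000*sqrt(943) / 28577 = -1186.34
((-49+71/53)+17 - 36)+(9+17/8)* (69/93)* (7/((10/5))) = -992931/26288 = -37.77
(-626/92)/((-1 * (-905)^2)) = 313/37675150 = 0.00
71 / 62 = 1.15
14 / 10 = 7 / 5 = 1.40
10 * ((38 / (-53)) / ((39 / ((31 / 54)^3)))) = -2830145 / 81369522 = -0.03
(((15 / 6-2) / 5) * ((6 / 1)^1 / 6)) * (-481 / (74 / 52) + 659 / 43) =-2775 / 86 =-32.27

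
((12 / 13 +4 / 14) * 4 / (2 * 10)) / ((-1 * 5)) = -22 / 455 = -0.05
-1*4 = -4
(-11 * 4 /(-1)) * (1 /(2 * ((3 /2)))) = 44 /3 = 14.67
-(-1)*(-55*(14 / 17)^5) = -20.83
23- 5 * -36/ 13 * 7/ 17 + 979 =222702/ 221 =1007.70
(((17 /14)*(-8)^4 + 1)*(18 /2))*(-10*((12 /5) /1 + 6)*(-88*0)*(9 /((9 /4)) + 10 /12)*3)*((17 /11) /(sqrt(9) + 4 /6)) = 0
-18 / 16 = -9 / 8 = -1.12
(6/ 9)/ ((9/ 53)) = 106/ 27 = 3.93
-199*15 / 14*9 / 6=-8955 / 28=-319.82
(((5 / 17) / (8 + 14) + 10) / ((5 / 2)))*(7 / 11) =5243 / 2057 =2.55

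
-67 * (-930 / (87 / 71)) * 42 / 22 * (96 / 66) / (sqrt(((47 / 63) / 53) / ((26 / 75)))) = 99097824 * sqrt(1360086) / 164923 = 700754.79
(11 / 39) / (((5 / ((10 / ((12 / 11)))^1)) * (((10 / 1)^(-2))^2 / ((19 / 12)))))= 2873750 / 351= 8187.32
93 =93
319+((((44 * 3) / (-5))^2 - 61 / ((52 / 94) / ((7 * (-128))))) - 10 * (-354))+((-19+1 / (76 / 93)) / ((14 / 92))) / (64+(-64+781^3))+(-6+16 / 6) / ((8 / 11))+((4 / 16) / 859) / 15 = 1566952802885659172447 / 15161231452888950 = 103352.61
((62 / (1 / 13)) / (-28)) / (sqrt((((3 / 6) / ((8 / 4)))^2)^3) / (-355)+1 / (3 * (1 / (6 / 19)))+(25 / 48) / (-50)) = -260950560 / 859411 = -303.64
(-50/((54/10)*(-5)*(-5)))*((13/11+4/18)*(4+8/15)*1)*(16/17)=-2.22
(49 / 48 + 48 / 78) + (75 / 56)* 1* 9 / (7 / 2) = 155329 / 30576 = 5.08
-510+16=-494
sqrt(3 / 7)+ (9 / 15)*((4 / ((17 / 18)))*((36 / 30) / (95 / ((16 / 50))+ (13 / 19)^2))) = 3742848 / 364958975+ sqrt(21) / 7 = 0.66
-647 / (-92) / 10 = 647 / 920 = 0.70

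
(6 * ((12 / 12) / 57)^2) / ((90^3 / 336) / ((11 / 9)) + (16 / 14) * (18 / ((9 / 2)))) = 308 / 296827557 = 0.00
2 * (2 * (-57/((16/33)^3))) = -2048409/1024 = -2000.40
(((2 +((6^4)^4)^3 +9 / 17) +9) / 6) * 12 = 763376762050054946162965178208950944136 / 17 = 44904515414709114480174420000000000000.00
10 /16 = 5 /8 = 0.62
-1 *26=-26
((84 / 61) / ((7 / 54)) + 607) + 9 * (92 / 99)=420037 / 671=625.99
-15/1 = -15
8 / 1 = 8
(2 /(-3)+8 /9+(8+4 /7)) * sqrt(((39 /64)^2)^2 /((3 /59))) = 46813 * sqrt(177) /43008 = 14.48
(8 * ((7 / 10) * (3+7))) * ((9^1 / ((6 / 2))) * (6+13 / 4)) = 1554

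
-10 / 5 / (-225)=0.01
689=689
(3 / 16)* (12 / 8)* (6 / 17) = 27 / 272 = 0.10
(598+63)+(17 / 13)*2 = 8627 / 13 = 663.62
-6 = -6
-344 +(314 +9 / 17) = -501 / 17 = -29.47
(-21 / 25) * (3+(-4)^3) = 1281 / 25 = 51.24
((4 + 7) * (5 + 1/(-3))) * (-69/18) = -1771/9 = -196.78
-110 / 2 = -55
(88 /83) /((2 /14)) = 616 /83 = 7.42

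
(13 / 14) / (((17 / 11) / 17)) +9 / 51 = 2473 / 238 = 10.39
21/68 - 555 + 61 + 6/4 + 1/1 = -33401/68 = -491.19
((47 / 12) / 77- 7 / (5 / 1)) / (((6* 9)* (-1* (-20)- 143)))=6233 / 30686040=0.00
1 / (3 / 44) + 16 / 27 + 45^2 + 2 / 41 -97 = 1943.31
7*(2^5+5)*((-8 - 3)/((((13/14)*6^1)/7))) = -139601/39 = -3579.51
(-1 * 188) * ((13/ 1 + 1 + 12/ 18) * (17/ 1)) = -140624/ 3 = -46874.67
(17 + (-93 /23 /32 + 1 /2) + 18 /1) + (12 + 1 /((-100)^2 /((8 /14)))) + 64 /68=2644756253 /54740000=48.31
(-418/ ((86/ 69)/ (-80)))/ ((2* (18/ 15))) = 480700/ 43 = 11179.07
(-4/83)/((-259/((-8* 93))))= -2976/21497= -0.14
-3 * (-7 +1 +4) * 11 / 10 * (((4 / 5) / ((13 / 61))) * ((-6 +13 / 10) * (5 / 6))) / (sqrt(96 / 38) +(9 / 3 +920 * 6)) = -1103132723 / 62786425325 +126148 * sqrt(57) / 188359275975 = -0.02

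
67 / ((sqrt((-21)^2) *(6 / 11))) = 737 / 126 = 5.85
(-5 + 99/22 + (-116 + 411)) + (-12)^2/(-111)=21697/74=293.20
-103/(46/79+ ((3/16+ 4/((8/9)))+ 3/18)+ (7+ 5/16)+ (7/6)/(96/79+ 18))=-74111796/9216961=-8.04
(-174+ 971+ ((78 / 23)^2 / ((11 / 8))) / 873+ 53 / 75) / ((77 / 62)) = 642.32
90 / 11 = 8.18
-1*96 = -96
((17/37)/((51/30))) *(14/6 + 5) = 220/111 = 1.98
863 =863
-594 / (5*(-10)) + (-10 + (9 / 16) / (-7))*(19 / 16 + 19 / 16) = -270163 / 22400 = -12.06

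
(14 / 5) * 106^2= 157304 / 5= 31460.80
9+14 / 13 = 131 / 13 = 10.08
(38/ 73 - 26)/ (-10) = 186/ 73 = 2.55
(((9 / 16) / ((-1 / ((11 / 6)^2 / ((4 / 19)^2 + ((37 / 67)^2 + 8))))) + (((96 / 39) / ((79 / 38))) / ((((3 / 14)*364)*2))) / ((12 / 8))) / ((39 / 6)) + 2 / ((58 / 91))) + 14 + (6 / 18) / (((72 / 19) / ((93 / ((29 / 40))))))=556774724632465541 / 19613447464796640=28.39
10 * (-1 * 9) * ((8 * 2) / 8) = -180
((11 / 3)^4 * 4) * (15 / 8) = 1355.65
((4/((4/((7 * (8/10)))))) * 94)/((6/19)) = 25004/15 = 1666.93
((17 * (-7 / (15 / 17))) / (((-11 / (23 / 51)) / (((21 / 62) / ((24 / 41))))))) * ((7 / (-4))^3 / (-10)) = 269433017 / 157132800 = 1.71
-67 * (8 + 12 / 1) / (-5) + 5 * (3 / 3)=273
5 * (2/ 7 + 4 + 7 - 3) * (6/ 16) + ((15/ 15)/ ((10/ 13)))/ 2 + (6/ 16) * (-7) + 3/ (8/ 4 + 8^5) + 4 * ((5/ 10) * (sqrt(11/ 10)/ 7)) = sqrt(110)/ 35 + 12442853/ 917560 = 13.86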